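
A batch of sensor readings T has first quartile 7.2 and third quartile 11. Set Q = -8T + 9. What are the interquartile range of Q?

IQR of T = Q3 − Q1 = 11 − 7.2 = 3.8.
Under Q = aT + b, IQR(Q) = |a|·IQR(T) = |-8|·3.8 = 30.4 (shifts cancel; spread scales by |a|).

IQR(Q) = 30.4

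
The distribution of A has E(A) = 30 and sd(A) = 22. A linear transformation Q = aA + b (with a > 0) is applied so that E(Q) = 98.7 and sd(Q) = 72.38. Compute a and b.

sd(Q) = a·sd(A) (a > 0), so a = 72.38/22 = 3.29.
E(Q) = a·E(A) + b, so b = 98.7 − 3.29·30 = 0.

a = 3.29, b = 0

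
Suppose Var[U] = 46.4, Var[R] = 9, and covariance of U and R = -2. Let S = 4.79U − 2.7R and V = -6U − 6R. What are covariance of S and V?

By bilinearity, covariance of S and V = ac·Var[U] + bd·Var[R] + (ad+bc)·covariance of U and R, with a=4.79, b=-2.7, c=-6, d=-6.
ac·Var[U] = 4.79·(-6)·46.4 = -1333.536
bd·Var[R] = (-2.7)·(-6)·9 = 145.8
(ad+bc)·covariance of U and R = (-12.54)·(-2) = 25.08
covariance of S and V = -1333.536 + 145.8 + 25.08 = -1162.656.

covariance of S and V = -1162.656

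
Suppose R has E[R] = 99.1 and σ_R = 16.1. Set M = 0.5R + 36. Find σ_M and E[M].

σ_M = 8.05, E[M] = 85.55

M = 0.5R + 36 is linear with a = 0.5, b = 36.
σ_M = |a|·σ_R = |0.5|·16.1 = 8.05.
E[M] = a·E[R] + b = 0.5·99.1 + 36 = 85.55.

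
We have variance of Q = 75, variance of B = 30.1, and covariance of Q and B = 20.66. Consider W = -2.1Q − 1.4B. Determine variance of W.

variance of W = a²·variance of Q + b²·variance of B + 2ab·covariance of Q and B with a = -2.1, b = -1.4.
= (-2.1)²·75 + (-1.4)²·30.1 + 2·(-2.1)·(-1.4)·20.66
= 330.75 + 58.996 + 121.4808 = 511.2268.

variance of W = 511.2268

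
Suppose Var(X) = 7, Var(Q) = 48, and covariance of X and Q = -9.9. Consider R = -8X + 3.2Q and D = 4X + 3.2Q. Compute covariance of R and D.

covariance of R and D = 394.24

By bilinearity, covariance of R and D = ac·Var(X) + bd·Var(Q) + (ad+bc)·covariance of X and Q, with a=-8, b=3.2, c=4, d=3.2.
ac·Var(X) = (-8)·4·7 = -224
bd·Var(Q) = 3.2·3.2·48 = 491.52
(ad+bc)·covariance of X and Q = (-12.8)·(-9.9) = 126.72
covariance of R and D = -224 + 491.52 + 126.72 = 394.24.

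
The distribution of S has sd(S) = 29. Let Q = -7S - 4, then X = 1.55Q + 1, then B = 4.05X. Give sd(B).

sd(B) = 1274.3325

sd(Q) = |-7|·29 = 203.
sd(X) = |1.55|·203 = 314.65.
sd(B) = |4.05|·314.65 = 1274.3325.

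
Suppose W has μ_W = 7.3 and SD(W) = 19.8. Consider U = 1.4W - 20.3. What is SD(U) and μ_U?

SD(U) = 27.72, μ_U = -10.08

U = 1.4W - 20.3 is linear with a = 1.4, b = -20.3.
SD(U) = |a|·SD(W) = |1.4|·19.8 = 27.72.
μ_U = a·μ_W + b = 1.4·7.3 + (-20.3) = -10.08.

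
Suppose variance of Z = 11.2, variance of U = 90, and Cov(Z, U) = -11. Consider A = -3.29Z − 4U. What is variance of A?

variance of A = 1271.70992

variance of A = a²·variance of Z + b²·variance of U + 2ab·Cov(Z, U) with a = -3.29, b = -4.
= (-3.29)²·11.2 + (-4)²·90 + 2·(-3.29)·(-4)·(-11)
= 121.22992 + 1440 + (-289.52) = 1271.70992.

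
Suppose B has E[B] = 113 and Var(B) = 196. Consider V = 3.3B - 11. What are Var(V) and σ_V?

V = 3.3B - 11 is linear with a = 3.3, b = -11.
Var(V) = a²·Var(B) = 3.3²·196 = 2134.44 (the additive constant -11 does not affect variance).
σ_B = √196 = 14.
σ_V = |a|·σ_B = |3.3|·14 = 46.2.

Var(V) = 2134.44, σ_V = 46.2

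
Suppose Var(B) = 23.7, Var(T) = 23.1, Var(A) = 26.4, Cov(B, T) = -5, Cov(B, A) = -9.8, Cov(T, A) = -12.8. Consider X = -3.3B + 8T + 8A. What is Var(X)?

Var(X) = a²·Var(B) + b²·Var(T) + c²·Var(A) + 2ab·Cov(B, T) + 2ac·Cov(B, A) + 2bc·Cov(T, A), with a = -3.3, b = 8, c = 8.
= 258.093 + 1478.4 + 1689.6 + 264 + 517.44 + (-1638.4)
= 2569.133.

Var(X) = 2569.133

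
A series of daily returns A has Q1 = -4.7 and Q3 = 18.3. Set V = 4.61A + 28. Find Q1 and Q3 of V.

a = 4.61 > 0: Q1(V) = a·Q1(A)+b = 6.333, Q3(V) = a·Q3(A)+b = 112.363.

Q1(V) = 6.333, Q3(V) = 112.363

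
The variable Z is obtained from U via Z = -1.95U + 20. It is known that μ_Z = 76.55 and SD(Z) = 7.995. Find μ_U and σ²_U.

From Z = -1.95U + 20: μ_Z = a·μ_U + b, so μ_U = (μ_Z − b)/a = (76.55 − 20)/(-1.95) = -29.
σ²_Z = 7.995² = 63.920025.
σ²_Z = a²·σ²_U, so σ²_U = 63.920025/(-1.95)² = 16.81.

μ_U = -29, σ²_U = 16.81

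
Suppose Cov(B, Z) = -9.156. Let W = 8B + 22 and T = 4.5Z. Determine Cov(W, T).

Cov(W, T) = -329.616

Cov(W, T) = a·c·Cov(B, Z) = 8·4.5·(-9.156) = -329.616. Additive constants drop out.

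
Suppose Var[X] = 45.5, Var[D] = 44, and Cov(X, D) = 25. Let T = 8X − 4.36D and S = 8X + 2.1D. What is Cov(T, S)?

By bilinearity, Cov(T, S) = ac·Var[X] + bd·Var[D] + (ad+bc)·Cov(X, D), with a=8, b=-4.36, c=8, d=2.1.
ac·Var[X] = 8·8·45.5 = 2912
bd·Var[D] = (-4.36)·2.1·44 = -402.864
(ad+bc)·Cov(X, D) = (-18.08)·25 = -452
Cov(T, S) = 2912 + (-402.864) + (-452) = 2057.136.

Cov(T, S) = 2057.136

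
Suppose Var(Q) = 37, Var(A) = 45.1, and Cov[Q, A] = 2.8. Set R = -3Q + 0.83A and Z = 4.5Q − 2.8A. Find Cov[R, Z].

By bilinearity, Cov[R, Z] = ac·Var(Q) + bd·Var(A) + (ad+bc)·Cov[Q, A], with a=-3, b=0.83, c=4.5, d=-2.8.
ac·Var(Q) = (-3)·4.5·37 = -499.5
bd·Var(A) = 0.83·(-2.8)·45.1 = -104.8124
(ad+bc)·Cov[Q, A] = (12.135)·2.8 = 33.978
Cov[R, Z] = -499.5 + (-104.8124) + 33.978 = -570.3344.

Cov[R, Z] = -570.3344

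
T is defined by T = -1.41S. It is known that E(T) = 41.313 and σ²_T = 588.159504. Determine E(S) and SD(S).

From T = -1.41S: E(T) = a·E(S) + b, so E(S) = (E(T) − b)/a = (41.313 − 0)/(-1.41) = -29.3.
SD(T) = √588.159504 = 24.252.
SD(T) = |a|·SD(S), so SD(S) = 24.252/|-1.41| = 17.2.

E(S) = -29.3, SD(S) = 17.2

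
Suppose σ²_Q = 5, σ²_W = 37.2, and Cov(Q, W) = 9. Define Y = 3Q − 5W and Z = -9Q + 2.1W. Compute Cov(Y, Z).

By bilinearity, Cov(Y, Z) = ac·σ²_Q + bd·σ²_W + (ad+bc)·Cov(Q, W), with a=3, b=-5, c=-9, d=2.1.
ac·σ²_Q = 3·(-9)·5 = -135
bd·σ²_W = (-5)·2.1·37.2 = -390.6
(ad+bc)·Cov(Q, W) = (51.3)·9 = 461.7
Cov(Y, Z) = -135 + (-390.6) + 461.7 = -63.9.

Cov(Y, Z) = -63.9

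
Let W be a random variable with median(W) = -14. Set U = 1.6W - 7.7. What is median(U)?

median(U) = -30.1

A linear map preserves order up to sign, so median(U) = a·median(W) + b = 1.6·(-14) + (-7.7) = -30.1.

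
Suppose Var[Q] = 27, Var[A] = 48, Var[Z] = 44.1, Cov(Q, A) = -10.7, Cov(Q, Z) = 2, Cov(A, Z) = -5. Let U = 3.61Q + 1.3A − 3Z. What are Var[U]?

Var[U] = 725.1365

Var[U] = a²·Var[Q] + b²·Var[A] + c²·Var[Z] + 2ab·Cov(Q, A) + 2ac·Cov(Q, Z) + 2bc·Cov(A, Z), with a = 3.61, b = 1.3, c = -3.
= 351.8667 + 81.12 + 396.9 + (-100.4302) + (-43.32) + 39
= 725.1365.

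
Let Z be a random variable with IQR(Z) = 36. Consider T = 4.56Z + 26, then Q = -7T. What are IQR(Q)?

IQR(T) = |4.56|·36 = 164.16.
IQR(Q) = |-7|·164.16 = 1149.12.

IQR(Q) = 1149.12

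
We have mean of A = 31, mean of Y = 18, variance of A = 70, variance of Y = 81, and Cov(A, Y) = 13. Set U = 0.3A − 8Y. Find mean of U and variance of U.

mean of U = -134.7, variance of U = 5127.9

mean of U = 0.3·mean of A + (-8)·mean of Y = 0.3·31 + (-8)·18 = -134.7.
variance of U = a²·variance of A + b²·variance of Y + 2ab·Cov(A, Y) with a = 0.3, b = -8.
= 0.3²·70 + (-8)²·81 + 2·0.3·(-8)·13
= 6.3 + 5184 + (-62.4) = 5127.9.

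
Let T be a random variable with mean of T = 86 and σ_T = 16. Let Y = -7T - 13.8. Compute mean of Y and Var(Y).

Y = -7T - 13.8 is linear with a = -7, b = -13.8.
mean of Y = a·mean of T + b = (-7)·86 + (-13.8) = -615.8.
Var(T) = 16² = 256.
Var(Y) = a²·Var(T) = (-7)²·256 = 12544 (the additive constant -13.8 does not affect variance).

mean of Y = -615.8, Var(Y) = 12544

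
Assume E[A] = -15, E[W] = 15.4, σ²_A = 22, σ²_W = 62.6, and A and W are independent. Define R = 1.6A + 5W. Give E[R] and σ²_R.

E[R] = 1.6·E[A] + 5·E[W] = 1.6·(-15) + 5·15.4 = 53.
σ²_R = a²·σ²_A + b²·σ²_W + 2ab·Cov(A, W) with a = 1.6, b = 5.
Independence gives Cov(A, W) = 0.
= 1.6²·22 + 5²·62.6 + 2·1.6·5·0
= 56.32 + 1565 + 0 = 1621.32.

E[R] = 53, σ²_R = 1621.32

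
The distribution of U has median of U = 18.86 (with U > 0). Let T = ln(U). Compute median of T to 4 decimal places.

median of T = 2.937

ln(U) is monotone on this domain, so median of T = ln(18.86) ≈ 2.937.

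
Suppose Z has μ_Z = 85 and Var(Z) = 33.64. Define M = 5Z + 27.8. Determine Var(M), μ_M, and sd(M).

Var(M) = 841, μ_M = 452.8, sd(M) = 29

M = 5Z + 27.8 is linear with a = 5, b = 27.8.
Var(M) = a²·Var(Z) = 5²·33.64 = 841 (the additive constant 27.8 does not affect variance).
μ_M = a·μ_Z + b = 5·85 + 27.8 = 452.8.
sd(Z) = √33.64 = 5.8.
sd(M) = |a|·sd(Z) = |5|·5.8 = 29.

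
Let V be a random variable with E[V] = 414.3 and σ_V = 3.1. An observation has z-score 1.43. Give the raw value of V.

V = E[V] + z·σ_V = 414.3 + 1.43·3.1 = 418.733.

V = 418.733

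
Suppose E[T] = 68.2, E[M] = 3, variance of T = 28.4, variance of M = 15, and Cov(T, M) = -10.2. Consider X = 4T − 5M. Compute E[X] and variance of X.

E[X] = 257.8, variance of X = 1237.4

E[X] = 4·E[T] + (-5)·E[M] = 4·68.2 + (-5)·3 = 257.8.
variance of X = a²·variance of T + b²·variance of M + 2ab·Cov(T, M) with a = 4, b = -5.
= 4²·28.4 + (-5)²·15 + 2·4·(-5)·(-10.2)
= 454.4 + 375 + 408 = 1237.4.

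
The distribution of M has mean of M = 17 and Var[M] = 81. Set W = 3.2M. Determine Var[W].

Var[W] = 829.44

W = 3.2M is linear with a = 3.2, b = 0.
Var[W] = a²·Var[M] = 3.2²·81 = 829.44.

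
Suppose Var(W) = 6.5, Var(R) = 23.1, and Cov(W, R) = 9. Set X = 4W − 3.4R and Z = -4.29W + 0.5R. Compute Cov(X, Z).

By bilinearity, Cov(X, Z) = ac·Var(W) + bd·Var(R) + (ad+bc)·Cov(W, R), with a=4, b=-3.4, c=-4.29, d=0.5.
ac·Var(W) = 4·(-4.29)·6.5 = -111.54
bd·Var(R) = (-3.4)·0.5·23.1 = -39.27
(ad+bc)·Cov(W, R) = (16.586)·9 = 149.274
Cov(X, Z) = -111.54 + (-39.27) + 149.274 = -1.536.

Cov(X, Z) = -1.536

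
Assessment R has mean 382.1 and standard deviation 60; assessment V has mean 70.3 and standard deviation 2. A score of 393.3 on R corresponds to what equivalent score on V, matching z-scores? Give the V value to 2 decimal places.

V = 70.67

z = (393.3 − 382.1)/60 ≈ 0.1867.
V = 70.3 + z·2 = 70.3 + (393.3 − 382.1)·2/60 ≈ 70.67.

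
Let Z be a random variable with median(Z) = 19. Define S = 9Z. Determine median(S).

median(S) = 171

A linear map preserves order up to sign, so median(S) = a·median(Z) + b = 9·19 = 171.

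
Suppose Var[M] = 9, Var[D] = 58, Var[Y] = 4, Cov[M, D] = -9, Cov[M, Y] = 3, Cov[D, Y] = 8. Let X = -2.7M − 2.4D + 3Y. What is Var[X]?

Var[X] = a²·Var[M] + b²·Var[D] + c²·Var[Y] + 2ab·Cov[M, D] + 2ac·Cov[M, Y] + 2bc·Cov[D, Y], with a = -2.7, b = -2.4, c = 3.
= 65.61 + 334.08 + 36 + (-116.64) + (-48.6) + (-115.2)
= 155.25.

Var[X] = 155.25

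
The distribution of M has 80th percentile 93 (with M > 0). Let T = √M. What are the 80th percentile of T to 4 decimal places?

80th percentile of T = 9.6437

√M is increasing, so P_{80}(T) = g(P_{80}(M)) ≈ 9.6437.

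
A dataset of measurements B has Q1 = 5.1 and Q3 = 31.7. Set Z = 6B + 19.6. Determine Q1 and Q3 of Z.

Q1(Z) = 50.2, Q3(Z) = 209.8

a = 6 > 0: Q1(Z) = a·Q1(B)+b = 50.2, Q3(Z) = a·Q3(B)+b = 209.8.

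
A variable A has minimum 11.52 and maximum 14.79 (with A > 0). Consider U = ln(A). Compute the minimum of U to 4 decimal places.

ln(A) is increasing on this domain, so min(U) comes from min(A) = 11.52: min(U) = ln(11.52) ≈ 2.4441.

min(U) = 2.4441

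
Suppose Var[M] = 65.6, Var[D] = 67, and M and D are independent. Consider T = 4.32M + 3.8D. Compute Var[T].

Var[T] = 2191.73344

Var[T] = a²·Var[M] + b²·Var[D] + 2ab·Cov[M, D] with a = 4.32, b = 3.8.
Independence gives Cov[M, D] = 0.
= 4.32²·65.6 + 3.8²·67 + 2·4.32·3.8·0
= 1224.25344 + 967.48 + 0 = 2191.73344.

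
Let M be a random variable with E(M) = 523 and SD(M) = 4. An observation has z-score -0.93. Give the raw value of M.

M = 519.28

M = E(M) + z·SD(M) = 523 + (-0.93)·4 = 519.28.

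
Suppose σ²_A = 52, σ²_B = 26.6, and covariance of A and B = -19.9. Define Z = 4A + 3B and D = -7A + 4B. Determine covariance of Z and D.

covariance of Z and D = -1037.3

By bilinearity, covariance of Z and D = ac·σ²_A + bd·σ²_B + (ad+bc)·covariance of A and B, with a=4, b=3, c=-7, d=4.
ac·σ²_A = 4·(-7)·52 = -1456
bd·σ²_B = 3·4·26.6 = 319.2
(ad+bc)·covariance of A and B = (-5)·(-19.9) = 99.5
covariance of Z and D = -1456 + 319.2 + 99.5 = -1037.3.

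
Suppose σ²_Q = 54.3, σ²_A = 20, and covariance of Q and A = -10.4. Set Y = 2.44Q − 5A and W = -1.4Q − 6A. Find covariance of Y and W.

By bilinearity, covariance of Y and W = ac·σ²_Q + bd·σ²_A + (ad+bc)·covariance of Q and A, with a=2.44, b=-5, c=-1.4, d=-6.
ac·σ²_Q = 2.44·(-1.4)·54.3 = -185.4888
bd·σ²_A = (-5)·(-6)·20 = 600
(ad+bc)·covariance of Q and A = (-7.64)·(-10.4) = 79.456
covariance of Y and W = -185.4888 + 600 + 79.456 = 493.9672.

covariance of Y and W = 493.9672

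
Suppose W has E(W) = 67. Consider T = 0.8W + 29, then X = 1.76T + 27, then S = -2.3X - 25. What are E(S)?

E(S) = -421.4648

E(T) = 0.8·67 + 29 = 82.6.
E(X) = 1.76·82.6 + 27 = 172.376.
E(S) = (-2.3)·172.376 + (-25) = -421.4648.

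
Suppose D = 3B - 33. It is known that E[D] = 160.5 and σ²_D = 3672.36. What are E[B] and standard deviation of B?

From D = 3B - 33: E[D] = a·E[B] + b, so E[B] = (E[D] − b)/a = (160.5 − (-33))/3 = 64.5.
standard deviation of D = √3672.36 = 60.6.
standard deviation of D = |a|·standard deviation of B, so standard deviation of B = 60.6/|3| = 20.2.

E[B] = 64.5, standard deviation of B = 20.2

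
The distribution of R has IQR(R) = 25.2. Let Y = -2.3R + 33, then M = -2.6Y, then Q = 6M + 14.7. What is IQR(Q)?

IQR(Y) = |-2.3|·25.2 = 57.96.
IQR(M) = |-2.6|·57.96 = 150.696.
IQR(Q) = |6|·150.696 = 904.176.

IQR(Q) = 904.176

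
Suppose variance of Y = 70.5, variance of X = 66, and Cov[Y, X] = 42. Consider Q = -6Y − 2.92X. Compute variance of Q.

variance of Q = 4572.4224

variance of Q = a²·variance of Y + b²·variance of X + 2ab·Cov[Y, X] with a = -6, b = -2.92.
= (-6)²·70.5 + (-2.92)²·66 + 2·(-6)·(-2.92)·42
= 2538 + 562.7424 + 1471.68 = 4572.4224.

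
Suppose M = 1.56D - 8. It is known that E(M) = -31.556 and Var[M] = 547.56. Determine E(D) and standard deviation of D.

From M = 1.56D - 8: E(M) = a·E(D) + b, so E(D) = (E(M) − b)/a = (-31.556 − (-8))/1.56 = -15.1.
standard deviation of M = √547.56 = 23.4.
standard deviation of M = |a|·standard deviation of D, so standard deviation of D = 23.4/|1.56| = 15.

E(D) = -15.1, standard deviation of D = 15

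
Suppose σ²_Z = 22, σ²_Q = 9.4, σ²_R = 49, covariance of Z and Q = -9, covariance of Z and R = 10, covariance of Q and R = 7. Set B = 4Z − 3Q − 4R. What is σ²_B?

σ²_B = 1284.6

σ²_B = a²·σ²_Z + b²·σ²_Q + c²·σ²_R + 2ab·covariance of Z and Q + 2ac·covariance of Z and R + 2bc·covariance of Q and R, with a = 4, b = -3, c = -4.
= 352 + 84.6 + 784 + 216 + (-320) + 168
= 1284.6.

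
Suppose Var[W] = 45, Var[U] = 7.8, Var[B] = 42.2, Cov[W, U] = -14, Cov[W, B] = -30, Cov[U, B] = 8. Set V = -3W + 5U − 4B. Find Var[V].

Var[V] = a²·Var[W] + b²·Var[U] + c²·Var[B] + 2ab·Cov[W, U] + 2ac·Cov[W, B] + 2bc·Cov[U, B], with a = -3, b = 5, c = -4.
= 405 + 195 + 675.2 + 420 + (-720) + (-320)
= 655.2.

Var[V] = 655.2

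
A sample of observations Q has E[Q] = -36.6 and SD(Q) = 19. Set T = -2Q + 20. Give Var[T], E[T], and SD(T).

Var[T] = 1444, E[T] = 93.2, SD(T) = 38

T = -2Q + 20 is linear with a = -2, b = 20.
Var[Q] = 19² = 361.
Var[T] = a²·Var[Q] = (-2)²·361 = 1444 (the additive constant 20 does not affect variance).
E[T] = a·E[Q] + b = (-2)·(-36.6) + 20 = 93.2.
SD(T) = |a|·SD(Q) = |-2|·19 = 38.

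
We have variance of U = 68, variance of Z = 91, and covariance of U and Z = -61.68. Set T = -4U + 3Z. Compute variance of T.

variance of T = a²·variance of U + b²·variance of Z + 2ab·covariance of U and Z with a = -4, b = 3.
= (-4)²·68 + 3²·91 + 2·(-4)·3·(-61.68)
= 1088 + 819 + 1480.32 = 3387.32.

variance of T = 3387.32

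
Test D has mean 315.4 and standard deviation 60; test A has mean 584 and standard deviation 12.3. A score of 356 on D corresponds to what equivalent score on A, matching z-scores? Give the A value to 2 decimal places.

A = 592.32

z = (356 − 315.4)/60 ≈ 0.6767.
A = 584 + z·12.3 = 584 + (356 − 315.4)·12.3/60 ≈ 592.32.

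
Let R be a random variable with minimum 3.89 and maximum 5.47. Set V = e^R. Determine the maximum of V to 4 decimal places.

max(V) = 237.4602

e^R is increasing on this domain, so max(V) comes from max(R) = 5.47: max(V) = exp(5.47) ≈ 237.4602.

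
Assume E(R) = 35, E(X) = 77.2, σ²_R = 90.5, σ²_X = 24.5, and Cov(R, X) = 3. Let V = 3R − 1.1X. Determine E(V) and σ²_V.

E(V) = 3·E(R) + (-1.1)·E(X) = 3·35 + (-1.1)·77.2 = 20.08.
σ²_V = a²·σ²_R + b²·σ²_X + 2ab·Cov(R, X) with a = 3, b = -1.1.
= 3²·90.5 + (-1.1)²·24.5 + 2·3·(-1.1)·3
= 814.5 + 29.645 + (-19.8) = 824.345.

E(V) = 20.08, σ²_V = 824.345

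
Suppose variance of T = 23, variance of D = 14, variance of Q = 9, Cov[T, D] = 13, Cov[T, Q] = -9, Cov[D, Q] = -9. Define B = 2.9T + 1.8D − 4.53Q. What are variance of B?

variance of B = a²·variance of T + b²·variance of D + c²·variance of Q + 2ab·Cov[T, D] + 2ac·Cov[T, Q] + 2bc·Cov[D, Q], with a = 2.9, b = 1.8, c = -4.53.
= 193.43 + 45.36 + 184.6881 + 135.72 + 236.466 + 146.772
= 942.4361.

variance of B = 942.4361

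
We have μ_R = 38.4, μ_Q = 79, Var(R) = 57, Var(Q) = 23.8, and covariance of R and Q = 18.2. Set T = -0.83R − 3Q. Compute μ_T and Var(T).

μ_T = (-0.83)·μ_R + (-3)·μ_Q = (-0.83)·38.4 + (-3)·79 = -268.872.
Var(T) = a²·Var(R) + b²·Var(Q) + 2ab·covariance of R and Q with a = -0.83, b = -3.
= (-0.83)²·57 + (-3)²·23.8 + 2·(-0.83)·(-3)·18.2
= 39.2673 + 214.2 + 90.636 = 344.1033.

μ_T = -268.872, Var(T) = 344.1033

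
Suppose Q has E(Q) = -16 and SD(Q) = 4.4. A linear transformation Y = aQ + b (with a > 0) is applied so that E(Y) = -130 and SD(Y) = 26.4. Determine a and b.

a = 6, b = -34

SD(Y) = a·SD(Q) (a > 0), so a = 26.4/4.4 = 6.
E(Y) = a·E(Q) + b, so b = -130 − 6·(-16) = -34.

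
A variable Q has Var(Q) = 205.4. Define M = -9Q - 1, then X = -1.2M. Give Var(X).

Var(M) = (-9)²·205.4 = 16637.4.
Var(X) = (-1.2)²·16637.4 = 23957.856.

Var(X) = 23957.856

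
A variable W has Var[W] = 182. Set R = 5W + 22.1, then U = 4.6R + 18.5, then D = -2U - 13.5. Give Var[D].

Var[R] = 5²·182 = 4550.
Var[U] = 4.6²·4550 = 96278.
Var[D] = (-2)²·96278 = 385112.

Var[D] = 385112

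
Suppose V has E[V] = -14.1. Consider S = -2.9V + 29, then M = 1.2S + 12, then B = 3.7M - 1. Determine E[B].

E[B] = 353.7116

E[S] = (-2.9)·(-14.1) + 29 = 69.89.
E[M] = 1.2·69.89 + 12 = 95.868.
E[B] = 3.7·95.868 + (-1) = 353.7116.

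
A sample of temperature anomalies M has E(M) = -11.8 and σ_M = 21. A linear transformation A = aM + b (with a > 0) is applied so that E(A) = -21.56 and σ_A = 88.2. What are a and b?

σ_A = a·σ_M (a > 0), so a = 88.2/21 = 4.2.
E(A) = a·E(M) + b, so b = -21.56 − 4.2·(-11.8) = 28.

a = 4.2, b = 28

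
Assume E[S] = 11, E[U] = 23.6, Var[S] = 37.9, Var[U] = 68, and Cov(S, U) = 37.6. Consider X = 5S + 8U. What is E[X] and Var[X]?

E[X] = 243.8, Var[X] = 8307.5

E[X] = 5·E[S] + 8·E[U] = 5·11 + 8·23.6 = 243.8.
Var[X] = a²·Var[S] + b²·Var[U] + 2ab·Cov(S, U) with a = 5, b = 8.
= 5²·37.9 + 8²·68 + 2·5·8·37.6
= 947.5 + 4352 + 3008 = 8307.5.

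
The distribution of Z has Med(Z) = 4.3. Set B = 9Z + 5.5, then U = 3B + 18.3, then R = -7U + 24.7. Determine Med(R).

Med(R) = -1031.6

Med(B) = 9·4.3 + 5.5 = 44.2.
Med(U) = 3·44.2 + 18.3 = 150.9.
Med(R) = (-7)·150.9 + 24.7 = -1031.6.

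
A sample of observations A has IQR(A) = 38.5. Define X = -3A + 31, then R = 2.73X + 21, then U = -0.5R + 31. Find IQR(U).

IQR(U) = 157.6575

IQR(X) = |-3|·38.5 = 115.5.
IQR(R) = |2.73|·115.5 = 315.315.
IQR(U) = |-0.5|·315.315 = 157.6575.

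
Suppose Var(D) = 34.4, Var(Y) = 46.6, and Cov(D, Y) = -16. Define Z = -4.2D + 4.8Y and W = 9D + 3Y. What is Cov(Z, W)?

Cov(Z, W) = -1118.88

By bilinearity, Cov(Z, W) = ac·Var(D) + bd·Var(Y) + (ad+bc)·Cov(D, Y), with a=-4.2, b=4.8, c=9, d=3.
ac·Var(D) = (-4.2)·9·34.4 = -1300.32
bd·Var(Y) = 4.8·3·46.6 = 671.04
(ad+bc)·Cov(D, Y) = (30.6)·(-16) = -489.6
Cov(Z, W) = -1300.32 + 671.04 + (-489.6) = -1118.88.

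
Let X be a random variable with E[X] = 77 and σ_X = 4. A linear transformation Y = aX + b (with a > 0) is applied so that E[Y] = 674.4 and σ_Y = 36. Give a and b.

σ_Y = a·σ_X (a > 0), so a = 36/4 = 9.
E[Y] = a·E[X] + b, so b = 674.4 − 9·77 = -18.6.

a = 9, b = -18.6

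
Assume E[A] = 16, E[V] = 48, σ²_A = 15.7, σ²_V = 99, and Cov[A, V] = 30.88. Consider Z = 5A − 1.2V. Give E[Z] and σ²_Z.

E[Z] = 5·E[A] + (-1.2)·E[V] = 5·16 + (-1.2)·48 = 22.4.
σ²_Z = a²·σ²_A + b²·σ²_V + 2ab·Cov[A, V] with a = 5, b = -1.2.
= 5²·15.7 + (-1.2)²·99 + 2·5·(-1.2)·30.88
= 392.5 + 142.56 + (-370.56) = 164.5.

E[Z] = 22.4, σ²_Z = 164.5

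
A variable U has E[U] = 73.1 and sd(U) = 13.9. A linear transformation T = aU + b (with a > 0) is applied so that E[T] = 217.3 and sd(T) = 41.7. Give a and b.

a = 3, b = -2

sd(T) = a·sd(U) (a > 0), so a = 41.7/13.9 = 3.
E[T] = a·E[U] + b, so b = 217.3 − 3·73.1 = -2.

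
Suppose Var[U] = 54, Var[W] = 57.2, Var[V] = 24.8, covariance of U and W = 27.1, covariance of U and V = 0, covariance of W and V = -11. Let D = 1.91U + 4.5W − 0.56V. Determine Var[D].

Var[D] = a²·Var[U] + b²·Var[W] + c²·Var[V] + 2ab·covariance of U and W + 2ac·covariance of U and V + 2bc·covariance of W and V, with a = 1.91, b = 4.5, c = -0.56.
= 196.9974 + 1158.3 + 7.77728 + 465.849 + 0 + 55.44
= 1884.36368.

Var[D] = 1884.36368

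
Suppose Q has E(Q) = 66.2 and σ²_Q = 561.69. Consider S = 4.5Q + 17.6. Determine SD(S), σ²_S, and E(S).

S = 4.5Q + 17.6 is linear with a = 4.5, b = 17.6.
SD(Q) = √561.69 = 23.7.
SD(S) = |a|·SD(Q) = |4.5|·23.7 = 106.65.
σ²_S = a²·σ²_Q = 4.5²·561.69 = 11374.2225 (the additive constant 17.6 does not affect variance).
E(S) = a·E(Q) + b = 4.5·66.2 + 17.6 = 315.5.

SD(S) = 106.65, σ²_S = 11374.2225, E(S) = 315.5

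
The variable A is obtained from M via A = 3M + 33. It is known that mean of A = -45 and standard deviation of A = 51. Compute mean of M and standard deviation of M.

mean of M = -26, standard deviation of M = 17

From A = 3M + 33: mean of A = a·mean of M + b, so mean of M = (mean of A − b)/a = (-45 − 33)/3 = -26.
standard deviation of A = |a|·standard deviation of M, so standard deviation of M = 51/|3| = 17.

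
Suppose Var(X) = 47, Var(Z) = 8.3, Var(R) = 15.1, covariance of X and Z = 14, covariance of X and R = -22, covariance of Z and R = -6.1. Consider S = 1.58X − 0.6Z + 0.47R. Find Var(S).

Var(S) = 67.87639

Var(S) = a²·Var(X) + b²·Var(Z) + c²·Var(R) + 2ab·covariance of X and Z + 2ac·covariance of X and R + 2bc·covariance of Z and R, with a = 1.58, b = -0.6, c = 0.47.
= 117.3308 + 2.988 + 3.33559 + (-26.544) + (-32.6744) + 3.4404
= 67.87639.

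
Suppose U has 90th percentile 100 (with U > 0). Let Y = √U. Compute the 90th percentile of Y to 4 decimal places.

√U is increasing, so P_{90}(Y) = g(P_{90}(U)) = 10.

90th percentile of Y = 10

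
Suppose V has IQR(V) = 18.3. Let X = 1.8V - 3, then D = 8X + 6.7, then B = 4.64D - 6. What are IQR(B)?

IQR(X) = |1.8|·18.3 = 32.94.
IQR(D) = |8|·32.94 = 263.52.
IQR(B) = |4.64|·263.52 = 1222.7328.

IQR(B) = 1222.7328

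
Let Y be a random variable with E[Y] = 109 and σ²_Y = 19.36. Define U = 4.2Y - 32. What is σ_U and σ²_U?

σ_U = 18.48, σ²_U = 341.5104

U = 4.2Y - 32 is linear with a = 4.2, b = -32.
σ_Y = √19.36 = 4.4.
σ_U = |a|·σ_Y = |4.2|·4.4 = 18.48.
σ²_U = a²·σ²_Y = 4.2²·19.36 = 341.5104 (the additive constant -32 does not affect variance).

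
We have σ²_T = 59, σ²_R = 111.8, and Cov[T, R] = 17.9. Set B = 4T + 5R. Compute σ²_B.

σ²_B = a²·σ²_T + b²·σ²_R + 2ab·Cov[T, R] with a = 4, b = 5.
= 4²·59 + 5²·111.8 + 2·4·5·17.9
= 944 + 2795 + 716 = 4455.

σ²_B = 4455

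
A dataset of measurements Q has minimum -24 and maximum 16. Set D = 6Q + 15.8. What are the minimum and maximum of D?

a = 6 > 0, so min(D) = a·min(Q)+b = 6·(-24) + 15.8 = -128.2 and max(D) = 6·16 + 15.8 = 111.8.

min(D) = -128.2, max(D) = 111.8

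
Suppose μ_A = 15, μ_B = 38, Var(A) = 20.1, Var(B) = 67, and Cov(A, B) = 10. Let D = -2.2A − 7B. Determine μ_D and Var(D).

μ_D = -299, Var(D) = 3688.284

μ_D = (-2.2)·μ_A + (-7)·μ_B = (-2.2)·15 + (-7)·38 = -299.
Var(D) = a²·Var(A) + b²·Var(B) + 2ab·Cov(A, B) with a = -2.2, b = -7.
= (-2.2)²·20.1 + (-7)²·67 + 2·(-2.2)·(-7)·10
= 97.284 + 3283 + 308 = 3688.284.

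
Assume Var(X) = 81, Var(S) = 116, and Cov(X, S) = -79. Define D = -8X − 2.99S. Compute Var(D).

Var(D) = a²·Var(X) + b²·Var(S) + 2ab·Cov(X, S) with a = -8, b = -2.99.
= (-8)²·81 + (-2.99)²·116 + 2·(-8)·(-2.99)·(-79)
= 5184 + 1037.0516 + (-3779.36) = 2441.6916.

Var(D) = 2441.6916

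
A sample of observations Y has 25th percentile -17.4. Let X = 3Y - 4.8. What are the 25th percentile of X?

25th percentile of X = -57

Since a = 3 > 0 the transformation is increasing, so the 25th percentile of X = a·(P_{25} of Y) + b = 3·(-17.4) + (-4.8) = -57.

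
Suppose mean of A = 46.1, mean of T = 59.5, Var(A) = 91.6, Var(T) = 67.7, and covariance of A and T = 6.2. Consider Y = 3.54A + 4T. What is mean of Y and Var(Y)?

mean of Y = 3.54·mean of A + 4·mean of T = 3.54·46.1 + 4·59.5 = 401.194.
Var(Y) = a²·Var(A) + b²·Var(T) + 2ab·covariance of A and T with a = 3.54, b = 4.
= 3.54²·91.6 + 4²·67.7 + 2·3.54·4·6.2
= 1147.89456 + 1083.2 + 175.584 = 2406.67856.

mean of Y = 401.194, Var(Y) = 2406.67856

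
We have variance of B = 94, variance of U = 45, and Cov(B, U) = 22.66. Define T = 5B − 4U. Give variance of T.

variance of T = 2163.6

variance of T = a²·variance of B + b²·variance of U + 2ab·Cov(B, U) with a = 5, b = -4.
= 5²·94 + (-4)²·45 + 2·5·(-4)·22.66
= 2350 + 720 + (-906.4) = 2163.6.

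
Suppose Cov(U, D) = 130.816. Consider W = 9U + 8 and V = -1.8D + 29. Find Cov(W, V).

Cov(W, V) = -2119.2192

Cov(W, V) = a·c·Cov(U, D) = 9·(-1.8)·130.816 = -2119.2192. Additive constants drop out.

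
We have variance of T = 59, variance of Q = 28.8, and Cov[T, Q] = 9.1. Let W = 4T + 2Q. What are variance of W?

variance of W = 1204.8

variance of W = a²·variance of T + b²·variance of Q + 2ab·Cov[T, Q] with a = 4, b = 2.
= 4²·59 + 2²·28.8 + 2·4·2·9.1
= 944 + 115.2 + 145.6 = 1204.8.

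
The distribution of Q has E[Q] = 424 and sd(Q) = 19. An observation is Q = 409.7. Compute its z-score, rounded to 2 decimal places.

z = -0.75

z = (Q − E[Q]) / sd(Q) = (409.7 − 424) / 19 ≈ -0.75.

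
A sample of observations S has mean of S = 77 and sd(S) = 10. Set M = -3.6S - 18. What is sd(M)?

sd(M) = 36

M = -3.6S - 18 is linear with a = -3.6, b = -18.
sd(M) = |a|·sd(S) = |-3.6|·10 = 36.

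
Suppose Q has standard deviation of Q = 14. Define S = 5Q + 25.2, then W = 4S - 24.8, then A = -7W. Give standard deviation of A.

standard deviation of A = 1960

standard deviation of S = |5|·14 = 70.
standard deviation of W = |4|·70 = 280.
standard deviation of A = |-7|·280 = 1960.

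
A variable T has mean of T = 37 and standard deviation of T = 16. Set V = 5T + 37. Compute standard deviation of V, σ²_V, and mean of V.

standard deviation of V = 80, σ²_V = 6400, mean of V = 222

V = 5T + 37 is linear with a = 5, b = 37.
standard deviation of V = |a|·standard deviation of T = |5|·16 = 80.
σ²_T = 16² = 256.
σ²_V = a²·σ²_T = 5²·256 = 6400 (the additive constant 37 does not affect variance).
mean of V = a·mean of T + b = 5·37 + 37 = 222.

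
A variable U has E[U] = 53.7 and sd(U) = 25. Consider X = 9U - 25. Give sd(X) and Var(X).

sd(X) = 225, Var(X) = 50625

X = 9U - 25 is linear with a = 9, b = -25.
sd(X) = |a|·sd(U) = |9|·25 = 225.
Var(U) = 25² = 625.
Var(X) = a²·Var(U) = 9²·625 = 50625 (the additive constant -25 does not affect variance).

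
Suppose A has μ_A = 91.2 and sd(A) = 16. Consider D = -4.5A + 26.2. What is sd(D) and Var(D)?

D = -4.5A + 26.2 is linear with a = -4.5, b = 26.2.
sd(D) = |a|·sd(A) = |-4.5|·16 = 72.
Var(A) = 16² = 256.
Var(D) = a²·Var(A) = (-4.5)²·256 = 5184 (the additive constant 26.2 does not affect variance).

sd(D) = 72, Var(D) = 5184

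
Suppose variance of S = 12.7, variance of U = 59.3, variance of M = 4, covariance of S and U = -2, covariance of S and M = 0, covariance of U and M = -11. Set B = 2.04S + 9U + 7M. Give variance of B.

variance of B = a²·variance of S + b²·variance of U + c²·variance of M + 2ab·covariance of S and U + 2ac·covariance of S and M + 2bc·covariance of U and M, with a = 2.04, b = 9, c = 7.
= 52.85232 + 4803.3 + 196 + (-73.44) + 0 + (-1386)
= 3592.71232.

variance of B = 3592.71232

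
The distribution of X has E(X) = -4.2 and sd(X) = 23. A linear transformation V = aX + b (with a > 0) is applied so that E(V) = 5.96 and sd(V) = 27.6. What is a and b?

sd(V) = a·sd(X) (a > 0), so a = 27.6/23 = 1.2.
E(V) = a·E(X) + b, so b = 5.96 − 1.2·(-4.2) = 11.

a = 1.2, b = 11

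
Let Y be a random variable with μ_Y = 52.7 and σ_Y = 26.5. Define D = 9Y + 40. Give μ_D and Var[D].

D = 9Y + 40 is linear with a = 9, b = 40.
μ_D = a·μ_Y + b = 9·52.7 + 40 = 514.3.
Var[Y] = 26.5² = 702.25.
Var[D] = a²·Var[Y] = 9²·702.25 = 56882.25 (the additive constant 40 does not affect variance).

μ_D = 514.3, Var[D] = 56882.25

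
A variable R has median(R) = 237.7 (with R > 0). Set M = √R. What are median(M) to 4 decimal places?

√R is monotone on this domain, so median(M) = √(237.7) ≈ 15.4175.

median(M) = 15.4175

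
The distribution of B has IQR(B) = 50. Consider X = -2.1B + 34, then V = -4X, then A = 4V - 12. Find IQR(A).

IQR(X) = |-2.1|·50 = 105.
IQR(V) = |-4|·105 = 420.
IQR(A) = |4|·420 = 1680.

IQR(A) = 1680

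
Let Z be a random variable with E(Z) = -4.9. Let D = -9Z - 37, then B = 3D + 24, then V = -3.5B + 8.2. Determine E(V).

E(V) = -150.35

E(D) = (-9)·(-4.9) + (-37) = 7.1.
E(B) = 3·7.1 + 24 = 45.3.
E(V) = (-3.5)·45.3 + 8.2 = -150.35.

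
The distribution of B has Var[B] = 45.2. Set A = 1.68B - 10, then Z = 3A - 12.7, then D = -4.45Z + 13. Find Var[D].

Var[A] = 1.68²·45.2 = 127.57248.
Var[Z] = 3²·127.57248 = 1148.15232.
Var[D] = (-4.45)²·1148.15232 = 22736.2863168.

Var[D] = 22736.2863168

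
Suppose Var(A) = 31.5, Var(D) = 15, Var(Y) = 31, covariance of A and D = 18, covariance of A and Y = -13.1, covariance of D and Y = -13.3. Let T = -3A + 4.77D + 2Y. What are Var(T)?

Var(T) = 137.0695

Var(T) = a²·Var(A) + b²·Var(D) + c²·Var(Y) + 2ab·covariance of A and D + 2ac·covariance of A and Y + 2bc·covariance of D and Y, with a = -3, b = 4.77, c = 2.
= 283.5 + 341.2935 + 124 + (-515.16) + 157.2 + (-253.764)
= 137.0695.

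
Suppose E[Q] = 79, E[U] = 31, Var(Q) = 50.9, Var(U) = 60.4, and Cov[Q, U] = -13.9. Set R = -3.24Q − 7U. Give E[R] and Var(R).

E[R] = -472.96, Var(R) = 2863.42384

E[R] = (-3.24)·E[Q] + (-7)·E[U] = (-3.24)·79 + (-7)·31 = -472.96.
Var(R) = a²·Var(Q) + b²·Var(U) + 2ab·Cov[Q, U] with a = -3.24, b = -7.
= (-3.24)²·50.9 + (-7)²·60.4 + 2·(-3.24)·(-7)·(-13.9)
= 534.32784 + 2959.6 + (-630.504) = 2863.42384.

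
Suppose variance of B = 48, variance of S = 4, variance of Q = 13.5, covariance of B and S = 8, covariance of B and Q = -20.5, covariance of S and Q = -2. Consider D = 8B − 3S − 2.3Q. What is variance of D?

variance of D = a²·variance of B + b²·variance of S + c²·variance of Q + 2ab·covariance of B and S + 2ac·covariance of B and Q + 2bc·covariance of S and Q, with a = 8, b = -3, c = -2.3.
= 3072 + 36 + 71.415 + (-384) + 754.4 + (-27.6)
= 3522.215.

variance of D = 3522.215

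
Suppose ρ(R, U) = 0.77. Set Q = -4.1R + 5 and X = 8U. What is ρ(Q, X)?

ρ(Q, X) = -0.77

Linear rescalings preserve |correlation|; the slopes -4.1 and 8 have opposite signs, so the correlation flips sign: ρ(Q, X) = −ρ(R, U) = -0.77.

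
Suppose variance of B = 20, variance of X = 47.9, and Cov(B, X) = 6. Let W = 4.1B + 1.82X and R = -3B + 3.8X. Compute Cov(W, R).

By bilinearity, Cov(W, R) = ac·variance of B + bd·variance of X + (ad+bc)·Cov(B, X), with a=4.1, b=1.82, c=-3, d=3.8.
ac·variance of B = 4.1·(-3)·20 = -246
bd·variance of X = 1.82·3.8·47.9 = 331.2764
(ad+bc)·Cov(B, X) = (10.12)·6 = 60.72
Cov(W, R) = -246 + 331.2764 + 60.72 = 145.9964.

Cov(W, R) = 145.9964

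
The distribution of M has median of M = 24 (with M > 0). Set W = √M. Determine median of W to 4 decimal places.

median of W = 4.899

√M is monotone on this domain, so median of W = √(24) ≈ 4.899.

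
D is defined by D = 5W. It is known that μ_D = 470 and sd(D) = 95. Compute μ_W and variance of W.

μ_W = 94, variance of W = 361

From D = 5W: μ_D = a·μ_W + b, so μ_W = (μ_D − b)/a = (470 − 0)/5 = 94.
variance of D = 95² = 9025.
variance of D = a²·variance of W, so variance of W = 9025/5² = 361.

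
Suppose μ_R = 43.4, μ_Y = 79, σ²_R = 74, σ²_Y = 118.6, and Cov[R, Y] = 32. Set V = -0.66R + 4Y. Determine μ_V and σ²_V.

μ_V = 287.356, σ²_V = 1760.8744

μ_V = (-0.66)·μ_R + 4·μ_Y = (-0.66)·43.4 + 4·79 = 287.356.
σ²_V = a²·σ²_R + b²·σ²_Y + 2ab·Cov[R, Y] with a = -0.66, b = 4.
= (-0.66)²·74 + 4²·118.6 + 2·(-0.66)·4·32
= 32.2344 + 1897.6 + (-168.96) = 1760.8744.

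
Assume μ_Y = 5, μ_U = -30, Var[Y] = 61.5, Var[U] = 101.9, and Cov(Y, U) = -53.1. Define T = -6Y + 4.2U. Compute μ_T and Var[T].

μ_T = (-6)·μ_Y + 4.2·μ_U = (-6)·5 + 4.2·(-30) = -156.
Var[T] = a²·Var[Y] + b²·Var[U] + 2ab·Cov(Y, U) with a = -6, b = 4.2.
= (-6)²·61.5 + 4.2²·101.9 + 2·(-6)·4.2·(-53.1)
= 2214 + 1797.516 + 2676.24 = 6687.756.

μ_T = -156, Var[T] = 6687.756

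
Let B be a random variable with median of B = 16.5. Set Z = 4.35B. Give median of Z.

median of Z = 71.775

A linear map preserves order up to sign, so median of Z = a·median of B + b = 4.35·16.5 = 71.775.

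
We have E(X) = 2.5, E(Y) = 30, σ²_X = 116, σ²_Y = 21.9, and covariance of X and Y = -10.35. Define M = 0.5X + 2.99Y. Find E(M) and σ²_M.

E(M) = 90.95, σ²_M = 193.84169

E(M) = 0.5·E(X) + 2.99·E(Y) = 0.5·2.5 + 2.99·30 = 90.95.
σ²_M = a²·σ²_X + b²·σ²_Y + 2ab·covariance of X and Y with a = 0.5, b = 2.99.
= 0.5²·116 + 2.99²·21.9 + 2·0.5·2.99·(-10.35)
= 29 + 195.78819 + (-30.9465) = 193.84169.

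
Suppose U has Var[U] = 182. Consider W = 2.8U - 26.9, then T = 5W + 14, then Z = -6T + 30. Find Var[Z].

Var[W] = 2.8²·182 = 1426.88.
Var[T] = 5²·1426.88 = 35672.
Var[Z] = (-6)²·35672 = 1284192.

Var[Z] = 1284192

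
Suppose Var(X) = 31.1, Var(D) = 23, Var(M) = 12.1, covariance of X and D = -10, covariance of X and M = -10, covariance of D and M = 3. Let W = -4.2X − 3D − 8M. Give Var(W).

Var(W) = a²·Var(X) + b²·Var(D) + c²·Var(M) + 2ab·covariance of X and D + 2ac·covariance of X and M + 2bc·covariance of D and M, with a = -4.2, b = -3, c = -8.
= 548.604 + 207 + 774.4 + (-252) + (-672) + 144
= 750.004.

Var(W) = 750.004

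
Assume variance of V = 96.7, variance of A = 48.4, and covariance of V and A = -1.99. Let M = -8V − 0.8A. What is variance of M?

variance of M = 6194.304

variance of M = a²·variance of V + b²·variance of A + 2ab·covariance of V and A with a = -8, b = -0.8.
= (-8)²·96.7 + (-0.8)²·48.4 + 2·(-8)·(-0.8)·(-1.99)
= 6188.8 + 30.976 + (-25.472) = 6194.304.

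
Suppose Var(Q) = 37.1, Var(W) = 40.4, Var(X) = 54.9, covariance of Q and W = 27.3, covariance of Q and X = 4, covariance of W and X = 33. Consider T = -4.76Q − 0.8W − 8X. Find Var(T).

Var(T) = a²·Var(Q) + b²·Var(W) + c²·Var(X) + 2ab·covariance of Q and W + 2ac·covariance of Q and X + 2bc·covariance of W and X, with a = -4.76, b = -0.8, c = -8.
= 840.59696 + 25.856 + 3513.6 + 207.9168 + 304.64 + 422.4
= 5315.00976.

Var(T) = 5315.00976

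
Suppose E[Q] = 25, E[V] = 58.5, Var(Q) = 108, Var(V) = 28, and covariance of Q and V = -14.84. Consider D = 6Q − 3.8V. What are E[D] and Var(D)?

E[D] = 6·E[Q] + (-3.8)·E[V] = 6·25 + (-3.8)·58.5 = -72.3.
Var(D) = a²·Var(Q) + b²·Var(V) + 2ab·covariance of Q and V with a = 6, b = -3.8.
= 6²·108 + (-3.8)²·28 + 2·6·(-3.8)·(-14.84)
= 3888 + 404.32 + 676.704 = 4969.024.

E[D] = -72.3, Var(D) = 4969.024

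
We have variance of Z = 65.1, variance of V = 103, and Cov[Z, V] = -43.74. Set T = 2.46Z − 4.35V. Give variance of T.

variance of T = a²·variance of Z + b²·variance of V + 2ab·Cov[Z, V] with a = 2.46, b = -4.35.
= 2.46²·65.1 + (-4.35)²·103 + 2·2.46·(-4.35)·(-43.74)
= 393.95916 + 1949.0175 + 936.12348 = 3279.10014.

variance of T = 3279.10014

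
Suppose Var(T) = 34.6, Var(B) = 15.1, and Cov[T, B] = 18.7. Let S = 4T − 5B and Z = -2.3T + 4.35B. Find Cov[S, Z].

By bilinearity, Cov[S, Z] = ac·Var(T) + bd·Var(B) + (ad+bc)·Cov[T, B], with a=4, b=-5, c=-2.3, d=4.35.
ac·Var(T) = 4·(-2.3)·34.6 = -318.32
bd·Var(B) = (-5)·4.35·15.1 = -328.425
(ad+bc)·Cov[T, B] = (28.9)·18.7 = 540.43
Cov[S, Z] = -318.32 + (-328.425) + 540.43 = -106.315.

Cov[S, Z] = -106.315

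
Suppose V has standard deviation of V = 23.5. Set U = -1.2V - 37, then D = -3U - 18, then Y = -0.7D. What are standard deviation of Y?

standard deviation of U = |-1.2|·23.5 = 28.2.
standard deviation of D = |-3|·28.2 = 84.6.
standard deviation of Y = |-0.7|·84.6 = 59.22.

standard deviation of Y = 59.22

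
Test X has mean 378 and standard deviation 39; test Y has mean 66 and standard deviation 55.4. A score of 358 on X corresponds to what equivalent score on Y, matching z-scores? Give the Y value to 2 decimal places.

Y = 37.59

z = (358 − 378)/39 ≈ -0.5128.
Y = 66 + z·55.4 = 66 + (358 − 378)·55.4/39 ≈ 37.59.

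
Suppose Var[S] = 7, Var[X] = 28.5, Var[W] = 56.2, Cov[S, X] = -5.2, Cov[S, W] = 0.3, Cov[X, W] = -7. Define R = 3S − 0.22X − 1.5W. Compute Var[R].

Var[R] = 190.3734

Var[R] = a²·Var[S] + b²·Var[X] + c²·Var[W] + 2ab·Cov[S, X] + 2ac·Cov[S, W] + 2bc·Cov[X, W], with a = 3, b = -0.22, c = -1.5.
= 63 + 1.3794 + 126.45 + 6.864 + (-2.7) + (-4.62)
= 190.3734.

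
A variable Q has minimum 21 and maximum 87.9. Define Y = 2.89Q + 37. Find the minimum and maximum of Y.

a = 2.89 > 0, so min(Y) = a·min(Q)+b = 2.89·21 + 37 = 97.69 and max(Y) = 2.89·87.9 + 37 = 291.031.

min(Y) = 97.69, max(Y) = 291.031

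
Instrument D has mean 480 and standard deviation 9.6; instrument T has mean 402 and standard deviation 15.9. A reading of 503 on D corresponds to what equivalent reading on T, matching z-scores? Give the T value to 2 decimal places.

z = (503 − 480)/9.6 ≈ 2.3958.
T = 402 + z·15.9 = 402 + (503 − 480)·15.9/9.6 ≈ 440.09.

T = 440.09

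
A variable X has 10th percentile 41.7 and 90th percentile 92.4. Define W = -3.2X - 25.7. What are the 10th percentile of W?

10th percentile of W = -321.38

Since a = -3.2 < 0 the transformation is decreasing, reversing order: the 10th percentile of W corresponds to the 90th percentile of X.
So P_{10}(W) = a·P_{90}(X) + b = (-3.2)·92.4 + (-25.7) = -321.38.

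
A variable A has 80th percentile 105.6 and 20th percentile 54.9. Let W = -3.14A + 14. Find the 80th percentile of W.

Since a = -3.14 < 0 the transformation is decreasing, reversing order: the 80th percentile of W corresponds to the 20th percentile of A.
So P_{80}(W) = a·P_{20}(A) + b = (-3.14)·54.9 + 14 = -158.386.

80th percentile of W = -158.386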